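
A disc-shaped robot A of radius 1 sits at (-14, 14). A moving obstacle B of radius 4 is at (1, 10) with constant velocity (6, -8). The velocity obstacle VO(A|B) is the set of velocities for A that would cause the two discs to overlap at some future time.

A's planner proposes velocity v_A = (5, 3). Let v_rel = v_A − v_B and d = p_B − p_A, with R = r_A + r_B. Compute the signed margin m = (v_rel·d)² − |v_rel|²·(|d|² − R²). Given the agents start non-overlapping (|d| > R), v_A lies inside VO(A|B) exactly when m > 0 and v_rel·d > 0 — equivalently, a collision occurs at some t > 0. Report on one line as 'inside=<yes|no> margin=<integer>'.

d = (15, -4),  |d|² = 241;  R = 1+4 = 5,  c = 241−5² = 216
v_rel = (-1, 11),  |v_rel|² = 122;  v_rel·d = (-1)·(15) + (11)·(-4) = -59
122·t² + 118·t + 216 = 0  ⇒  m = (-59)² − 122·216 = -22871
m = -22871 < 0,  v_rel·d = -59 < 0  ⇒  outside

inside=no margin=-22871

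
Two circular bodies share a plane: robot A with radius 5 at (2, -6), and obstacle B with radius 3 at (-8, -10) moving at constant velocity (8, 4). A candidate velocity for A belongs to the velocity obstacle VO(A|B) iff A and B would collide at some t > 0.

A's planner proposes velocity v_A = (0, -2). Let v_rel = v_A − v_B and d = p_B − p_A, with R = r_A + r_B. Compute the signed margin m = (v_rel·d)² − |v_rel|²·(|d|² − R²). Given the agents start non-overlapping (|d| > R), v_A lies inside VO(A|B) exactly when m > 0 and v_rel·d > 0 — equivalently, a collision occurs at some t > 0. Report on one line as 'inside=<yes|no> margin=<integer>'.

d = (-10, -4),  |d|² = 116;  R = 5+3 = 8,  c = 116−8² = 52
v_rel = (-8, -6),  |v_rel|² = 100;  v_rel·d = (-8)·(-10) + (-6)·(-4) = 104
100·t² − 208·t + 52 = 0  ⇒  m = 104² − 100·52 = 5616
m = 5616 > 0,  v_rel·d = 104 > 0  ⇒  inside

inside=yes margin=5616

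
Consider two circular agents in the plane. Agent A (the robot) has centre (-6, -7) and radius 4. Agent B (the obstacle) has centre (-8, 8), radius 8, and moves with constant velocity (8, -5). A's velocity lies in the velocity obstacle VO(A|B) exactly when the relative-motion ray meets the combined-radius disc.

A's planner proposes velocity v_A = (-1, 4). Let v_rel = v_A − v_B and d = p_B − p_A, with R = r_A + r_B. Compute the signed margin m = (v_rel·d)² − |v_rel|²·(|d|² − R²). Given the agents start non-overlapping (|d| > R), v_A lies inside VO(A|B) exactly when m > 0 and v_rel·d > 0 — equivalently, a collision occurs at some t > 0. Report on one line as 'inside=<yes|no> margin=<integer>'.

d = (-2, 15),  |d|² = 229;  R = 4+8 = 12,  c = 229−12² = 85
v_rel = (-9, 9),  |v_rel|² = 162;  v_rel·d = (-9)·(-2) + (9)·(15) = 153
162·t² − 306·t + 85 = 0  ⇒  m = 153² − 162·85 = 9639
m = 9639 > 0,  v_rel·d = 153 > 0  ⇒  inside

inside=yes margin=9639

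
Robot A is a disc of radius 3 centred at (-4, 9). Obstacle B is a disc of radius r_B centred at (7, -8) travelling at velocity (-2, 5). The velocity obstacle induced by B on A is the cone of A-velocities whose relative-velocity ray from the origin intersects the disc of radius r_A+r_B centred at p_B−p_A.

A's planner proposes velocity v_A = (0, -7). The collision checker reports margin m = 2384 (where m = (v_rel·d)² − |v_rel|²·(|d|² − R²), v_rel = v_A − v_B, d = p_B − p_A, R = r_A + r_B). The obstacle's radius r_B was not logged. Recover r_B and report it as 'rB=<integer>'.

m = 2384
d = (11, -17);  v_rel = (2, -12),  |v_rel|² = 148
v_rel×d = (2)·(-17) − (-12)·(11) = 98
since m = R²·148 − 98²:  R² = (9604 + 2384) / 148 = 81
R = √81 = 9  ⇒  r_B = 9 − 3 = 6

rB=6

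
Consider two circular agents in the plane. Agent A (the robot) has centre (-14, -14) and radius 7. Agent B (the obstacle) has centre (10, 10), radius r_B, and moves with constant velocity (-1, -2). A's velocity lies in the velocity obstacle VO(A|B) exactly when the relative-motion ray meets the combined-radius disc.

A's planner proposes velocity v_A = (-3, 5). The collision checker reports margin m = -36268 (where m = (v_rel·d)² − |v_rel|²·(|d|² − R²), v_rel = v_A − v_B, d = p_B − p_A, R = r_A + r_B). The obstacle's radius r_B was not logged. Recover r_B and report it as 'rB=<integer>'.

m = -36268
d = (24, 24);  v_rel = (-2, 7),  |v_rel|² = 53
v_rel×d = (-2)·(24) − (7)·(24) = -216
since m = R²·53 − (-216)²:  R² = (46656 + -36268) / 53 = 196
R = √196 = 14  ⇒  r_B = 14 − 7 = 7

rB=7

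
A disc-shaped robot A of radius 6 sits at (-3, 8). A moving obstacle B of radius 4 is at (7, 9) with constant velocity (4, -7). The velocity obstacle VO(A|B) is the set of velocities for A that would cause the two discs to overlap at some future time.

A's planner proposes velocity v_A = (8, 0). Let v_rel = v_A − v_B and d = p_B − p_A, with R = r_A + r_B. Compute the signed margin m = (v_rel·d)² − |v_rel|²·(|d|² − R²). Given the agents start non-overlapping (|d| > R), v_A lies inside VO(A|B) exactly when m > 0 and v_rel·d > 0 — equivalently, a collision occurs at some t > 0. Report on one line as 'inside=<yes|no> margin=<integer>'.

d = (10, 1),  |d|² = 101;  R = 6+4 = 10,  c = 101−10² = 1
v_rel = (4, 7),  |v_rel|² = 65;  v_rel·d = (4)·(10) + (7)·(1) = 47
65·t² − 94·t + 1 = 0  ⇒  m = 47² − 65·1 = 2144
m = 2144 > 0,  v_rel·d = 47 > 0  ⇒  inside

inside=yes margin=2144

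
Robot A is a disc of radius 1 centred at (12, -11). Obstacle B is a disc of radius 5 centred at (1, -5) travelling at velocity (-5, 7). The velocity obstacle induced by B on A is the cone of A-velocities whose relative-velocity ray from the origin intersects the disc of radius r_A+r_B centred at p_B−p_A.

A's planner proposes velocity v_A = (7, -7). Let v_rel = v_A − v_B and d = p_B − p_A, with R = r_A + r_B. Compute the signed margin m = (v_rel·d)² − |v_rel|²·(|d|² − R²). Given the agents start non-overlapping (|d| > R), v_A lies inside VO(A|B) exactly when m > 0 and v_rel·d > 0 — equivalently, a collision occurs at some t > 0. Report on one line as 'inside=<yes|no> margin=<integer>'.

d = (-11, 6),  |d|² = 157;  R = 1+5 = 6,  c = 157−6² = 121
v_rel = (12, -14),  |v_rel|² = 340;  v_rel·d = (12)·(-11) + (-14)·(6) = -216
340·t² + 432·t + 121 = 0  ⇒  m = (-216)² − 340·121 = 5516
m = 5516 > 0,  v_rel·d = -216 < 0  ⇒  outside

inside=no margin=5516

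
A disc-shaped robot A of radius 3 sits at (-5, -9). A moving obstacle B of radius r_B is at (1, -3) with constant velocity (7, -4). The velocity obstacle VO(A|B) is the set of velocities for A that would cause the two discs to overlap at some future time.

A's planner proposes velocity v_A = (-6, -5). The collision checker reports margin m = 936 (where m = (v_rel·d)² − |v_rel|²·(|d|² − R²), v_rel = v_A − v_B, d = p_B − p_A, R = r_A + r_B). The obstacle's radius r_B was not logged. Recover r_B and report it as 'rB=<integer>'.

m = 936
d = (6, 6);  v_rel = (-13, -1),  |v_rel|² = 170
v_rel×d = (-13)·(6) − (-1)·(6) = -72
since m = R²·170 − (-72)²:  R² = (5184 + 936) / 170 = 36
R = √36 = 6  ⇒  r_B = 6 − 3 = 3

rB=3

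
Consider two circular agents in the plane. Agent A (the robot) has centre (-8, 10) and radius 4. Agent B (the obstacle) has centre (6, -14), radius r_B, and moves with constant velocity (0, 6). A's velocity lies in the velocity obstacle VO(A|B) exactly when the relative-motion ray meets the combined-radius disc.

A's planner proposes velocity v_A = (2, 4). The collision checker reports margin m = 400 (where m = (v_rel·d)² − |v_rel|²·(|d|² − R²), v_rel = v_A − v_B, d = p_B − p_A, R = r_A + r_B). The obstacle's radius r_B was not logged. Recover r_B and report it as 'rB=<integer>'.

m = 400
d = (14, -24);  v_rel = (2, -2),  |v_rel|² = 8
v_rel×d = (2)·(-24) − (-2)·(14) = -20
since m = R²·8 − (-20)²:  R² = (400 + 400) / 8 = 100
R = √100 = 10  ⇒  r_B = 10 − 4 = 6

rB=6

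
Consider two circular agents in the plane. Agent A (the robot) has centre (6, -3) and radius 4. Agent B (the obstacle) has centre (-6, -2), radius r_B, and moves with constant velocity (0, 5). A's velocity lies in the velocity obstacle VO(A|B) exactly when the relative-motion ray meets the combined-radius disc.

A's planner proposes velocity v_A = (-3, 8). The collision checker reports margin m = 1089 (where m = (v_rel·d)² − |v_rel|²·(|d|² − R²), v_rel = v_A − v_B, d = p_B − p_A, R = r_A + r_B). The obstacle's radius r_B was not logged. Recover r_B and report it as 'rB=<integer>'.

m = 1089
d = (-12, 1);  v_rel = (-3, 3),  |v_rel|² = 18
v_rel×d = (-3)·(1) − (3)·(-12) = 33
since m = R²·18 − 33²:  R² = (1089 + 1089) / 18 = 121
R = √121 = 11  ⇒  r_B = 11 − 4 = 7

rB=7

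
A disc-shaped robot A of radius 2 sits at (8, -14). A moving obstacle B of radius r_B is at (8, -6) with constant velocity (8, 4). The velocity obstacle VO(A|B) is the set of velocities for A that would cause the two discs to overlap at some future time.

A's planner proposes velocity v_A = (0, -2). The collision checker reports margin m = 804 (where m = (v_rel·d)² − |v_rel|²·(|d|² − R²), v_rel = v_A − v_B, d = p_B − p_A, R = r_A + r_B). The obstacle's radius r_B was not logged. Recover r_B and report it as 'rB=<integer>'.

m = 804
d = (0, 8);  v_rel = (-8, -6),  |v_rel|² = 100
v_rel×d = (-8)·(8) − (-6)·(0) = -64
since m = R²·100 − (-64)²:  R² = (4096 + 804) / 100 = 49
R = √49 = 7  ⇒  r_B = 7 − 2 = 5

rB=5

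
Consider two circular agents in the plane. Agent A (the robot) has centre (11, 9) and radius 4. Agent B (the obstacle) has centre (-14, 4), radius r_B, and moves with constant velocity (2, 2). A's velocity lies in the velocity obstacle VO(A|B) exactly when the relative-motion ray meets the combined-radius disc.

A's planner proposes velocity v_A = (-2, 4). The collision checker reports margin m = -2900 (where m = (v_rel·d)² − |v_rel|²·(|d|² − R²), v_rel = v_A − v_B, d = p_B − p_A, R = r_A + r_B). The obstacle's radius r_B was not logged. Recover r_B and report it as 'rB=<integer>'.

m = -2900
d = (-25, -5);  v_rel = (-4, 2),  |v_rel|² = 20
v_rel×d = (-4)·(-5) − (2)·(-25) = 70
since m = R²·20 − 70²:  R² = (4900 + -2900) / 20 = 100
R = √100 = 10  ⇒  r_B = 10 − 4 = 6

rB=6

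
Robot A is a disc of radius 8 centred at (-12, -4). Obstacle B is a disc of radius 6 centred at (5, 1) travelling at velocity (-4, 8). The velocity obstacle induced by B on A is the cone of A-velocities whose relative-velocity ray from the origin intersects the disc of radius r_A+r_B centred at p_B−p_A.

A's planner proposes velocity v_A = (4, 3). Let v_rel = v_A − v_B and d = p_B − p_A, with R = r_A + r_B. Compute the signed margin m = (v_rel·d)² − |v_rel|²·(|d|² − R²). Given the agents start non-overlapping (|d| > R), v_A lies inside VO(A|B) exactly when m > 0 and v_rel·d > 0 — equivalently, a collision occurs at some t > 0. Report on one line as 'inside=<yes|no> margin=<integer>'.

d = (17, 5),  |d|² = 314;  R = 8+6 = 14,  c = 314−14² = 118
v_rel = (8, -5),  |v_rel|² = 89;  v_rel·d = (8)·(17) + (-5)·(5) = 111
89·t² − 222·t + 118 = 0  ⇒  m = 111² − 89·118 = 1819
m = 1819 > 0,  v_rel·d = 111 > 0  ⇒  inside

inside=yes margin=1819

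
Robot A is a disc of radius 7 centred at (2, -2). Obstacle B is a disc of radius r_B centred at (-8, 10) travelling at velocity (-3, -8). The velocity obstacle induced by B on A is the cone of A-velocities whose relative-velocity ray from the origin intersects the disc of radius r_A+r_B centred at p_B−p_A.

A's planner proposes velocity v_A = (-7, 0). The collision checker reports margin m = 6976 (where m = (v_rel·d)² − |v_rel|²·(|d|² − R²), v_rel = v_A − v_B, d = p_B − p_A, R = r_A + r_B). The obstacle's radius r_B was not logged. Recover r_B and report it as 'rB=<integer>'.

m = 6976
d = (-10, 12);  v_rel = (-4, 8),  |v_rel|² = 80
v_rel×d = (-4)·(12) − (8)·(-10) = 32
since m = R²·80 − 32²:  R² = (1024 + 6976) / 80 = 100
R = √100 = 10  ⇒  r_B = 10 − 7 = 3

rB=3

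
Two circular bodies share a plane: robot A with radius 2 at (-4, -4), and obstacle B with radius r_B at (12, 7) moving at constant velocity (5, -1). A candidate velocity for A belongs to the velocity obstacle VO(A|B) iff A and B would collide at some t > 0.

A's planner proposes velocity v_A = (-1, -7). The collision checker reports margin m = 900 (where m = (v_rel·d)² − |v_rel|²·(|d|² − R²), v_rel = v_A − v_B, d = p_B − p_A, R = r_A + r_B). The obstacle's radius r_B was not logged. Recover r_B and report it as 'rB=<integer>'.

m = 900
d = (16, 11);  v_rel = (-6, -6),  |v_rel|² = 72
v_rel×d = (-6)·(11) − (-6)·(16) = 30
since m = R²·72 − 30²:  R² = (900 + 900) / 72 = 25
R = √25 = 5  ⇒  r_B = 5 − 2 = 3

rB=3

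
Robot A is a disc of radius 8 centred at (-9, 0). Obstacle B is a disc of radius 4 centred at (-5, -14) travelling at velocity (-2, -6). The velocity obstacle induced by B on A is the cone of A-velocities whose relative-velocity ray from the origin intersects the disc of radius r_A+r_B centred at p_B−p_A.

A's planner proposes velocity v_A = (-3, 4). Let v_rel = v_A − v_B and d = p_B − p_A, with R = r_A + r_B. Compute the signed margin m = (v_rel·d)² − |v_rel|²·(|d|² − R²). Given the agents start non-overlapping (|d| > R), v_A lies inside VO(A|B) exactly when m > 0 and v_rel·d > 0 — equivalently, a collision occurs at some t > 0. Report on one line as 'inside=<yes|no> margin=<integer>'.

d = (4, -14),  |d|² = 212;  R = 8+4 = 12,  c = 212−12² = 68
v_rel = (-1, 10),  |v_rel|² = 101;  v_rel·d = (-1)·(4) + (10)·(-14) = -144
101·t² + 288·t + 68 = 0  ⇒  m = (-144)² − 101·68 = 13868
m = 13868 > 0,  v_rel·d = -144 < 0  ⇒  outside

inside=no margin=13868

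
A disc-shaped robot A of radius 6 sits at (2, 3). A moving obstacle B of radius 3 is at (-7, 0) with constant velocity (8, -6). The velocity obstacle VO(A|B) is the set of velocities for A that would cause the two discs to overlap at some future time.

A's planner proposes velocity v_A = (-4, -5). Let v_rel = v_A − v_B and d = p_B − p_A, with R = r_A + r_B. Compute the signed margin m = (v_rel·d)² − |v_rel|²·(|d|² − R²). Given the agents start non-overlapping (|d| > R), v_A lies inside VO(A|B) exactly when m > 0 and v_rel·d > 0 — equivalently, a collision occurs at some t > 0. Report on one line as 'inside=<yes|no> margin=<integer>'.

d = (-9, -3),  |d|² = 90;  R = 6+3 = 9,  c = 90−9² = 9
v_rel = (-12, 1),  |v_rel|² = 145;  v_rel·d = (-12)·(-9) + (1)·(-3) = 105
145·t² − 210·t + 9 = 0  ⇒  m = 105² − 145·9 = 9720
m = 9720 > 0,  v_rel·d = 105 > 0  ⇒  inside

inside=yes margin=9720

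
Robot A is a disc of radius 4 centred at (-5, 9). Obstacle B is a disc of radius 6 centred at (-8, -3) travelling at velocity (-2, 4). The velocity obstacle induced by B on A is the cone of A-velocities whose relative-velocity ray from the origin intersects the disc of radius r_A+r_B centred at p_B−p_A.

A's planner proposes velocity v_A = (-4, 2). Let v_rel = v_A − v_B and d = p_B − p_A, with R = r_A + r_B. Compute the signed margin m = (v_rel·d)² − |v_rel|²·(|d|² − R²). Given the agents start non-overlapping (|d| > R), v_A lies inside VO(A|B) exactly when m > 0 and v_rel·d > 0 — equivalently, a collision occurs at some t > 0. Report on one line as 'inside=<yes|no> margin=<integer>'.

d = (-3, -12),  |d|² = 153;  R = 4+6 = 10,  c = 153−10² = 53
v_rel = (-2, -2),  |v_rel|² = 8;  v_rel·d = (-2)·(-3) + (-2)·(-12) = 30
8·t² − 60·t + 53 = 0  ⇒  m = 30² − 8·53 = 476
m = 476 > 0,  v_rel·d = 30 > 0  ⇒  inside

inside=yes margin=476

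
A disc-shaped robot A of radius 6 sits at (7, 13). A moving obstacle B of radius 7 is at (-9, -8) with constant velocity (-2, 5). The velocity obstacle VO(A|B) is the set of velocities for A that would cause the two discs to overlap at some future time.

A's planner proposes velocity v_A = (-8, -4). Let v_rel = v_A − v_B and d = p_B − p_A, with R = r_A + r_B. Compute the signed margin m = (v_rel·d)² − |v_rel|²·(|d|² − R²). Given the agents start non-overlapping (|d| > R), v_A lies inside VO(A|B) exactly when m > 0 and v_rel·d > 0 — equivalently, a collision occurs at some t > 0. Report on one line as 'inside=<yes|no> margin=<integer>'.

d = (-16, -21),  |d|² = 697;  R = 6+7 = 13,  c = 697−13² = 528
v_rel = (-6, -9),  |v_rel|² = 117;  v_rel·d = (-6)·(-16) + (-9)·(-21) = 285
117·t² − 570·t + 528 = 0  ⇒  m = 285² − 117·528 = 19449
m = 19449 > 0,  v_rel·d = 285 > 0  ⇒  inside

inside=yes margin=19449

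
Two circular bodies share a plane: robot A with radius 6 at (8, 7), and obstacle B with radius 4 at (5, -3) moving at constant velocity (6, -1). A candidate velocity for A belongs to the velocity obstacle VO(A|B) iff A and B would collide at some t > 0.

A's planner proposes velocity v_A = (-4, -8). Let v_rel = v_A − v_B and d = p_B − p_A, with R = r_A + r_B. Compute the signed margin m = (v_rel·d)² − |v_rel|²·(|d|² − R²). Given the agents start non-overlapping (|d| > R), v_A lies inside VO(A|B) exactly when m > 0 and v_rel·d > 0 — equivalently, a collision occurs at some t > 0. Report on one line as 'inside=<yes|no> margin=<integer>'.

d = (-3, -10),  |d|² = 109;  R = 6+4 = 10,  c = 109−10² = 9
v_rel = (-10, -7),  |v_rel|² = 149;  v_rel·d = (-10)·(-3) + (-7)·(-10) = 100
149·t² − 200·t + 9 = 0  ⇒  m = 100² − 149·9 = 8659
m = 8659 > 0,  v_rel·d = 100 > 0  ⇒  inside

inside=yes margin=8659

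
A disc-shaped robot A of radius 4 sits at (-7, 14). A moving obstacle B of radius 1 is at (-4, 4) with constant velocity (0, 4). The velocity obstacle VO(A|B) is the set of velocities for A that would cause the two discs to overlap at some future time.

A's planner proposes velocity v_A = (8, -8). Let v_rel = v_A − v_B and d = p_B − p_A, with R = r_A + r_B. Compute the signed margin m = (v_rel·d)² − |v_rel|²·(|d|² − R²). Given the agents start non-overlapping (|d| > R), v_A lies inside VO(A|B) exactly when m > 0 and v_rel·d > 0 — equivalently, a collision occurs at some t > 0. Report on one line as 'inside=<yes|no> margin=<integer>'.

d = (3, -10),  |d|² = 109;  R = 4+1 = 5,  c = 109−5² = 84
v_rel = (8, -12),  |v_rel|² = 208;  v_rel·d = (8)·(3) + (-12)·(-10) = 144
208·t² − 288·t + 84 = 0  ⇒  m = 144² − 208·84 = 3264
m = 3264 > 0,  v_rel·d = 144 > 0  ⇒  inside

inside=yes margin=3264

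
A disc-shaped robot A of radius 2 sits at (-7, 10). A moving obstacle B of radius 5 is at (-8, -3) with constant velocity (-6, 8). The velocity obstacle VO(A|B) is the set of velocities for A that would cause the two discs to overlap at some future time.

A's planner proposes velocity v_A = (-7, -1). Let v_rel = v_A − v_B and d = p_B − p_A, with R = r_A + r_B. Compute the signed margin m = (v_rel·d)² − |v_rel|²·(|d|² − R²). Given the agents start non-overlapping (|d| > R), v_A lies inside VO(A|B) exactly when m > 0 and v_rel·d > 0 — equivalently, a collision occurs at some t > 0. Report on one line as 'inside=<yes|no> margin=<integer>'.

d = (-1, -13),  |d|² = 170;  R = 2+5 = 7,  c = 170−7² = 121
v_rel = (-1, -9),  |v_rel|² = 82;  v_rel·d = (-1)·(-1) + (-9)·(-13) = 118
82·t² − 236·t + 121 = 0  ⇒  m = 118² − 82·121 = 4002
m = 4002 > 0,  v_rel·d = 118 > 0  ⇒  inside

inside=yes margin=4002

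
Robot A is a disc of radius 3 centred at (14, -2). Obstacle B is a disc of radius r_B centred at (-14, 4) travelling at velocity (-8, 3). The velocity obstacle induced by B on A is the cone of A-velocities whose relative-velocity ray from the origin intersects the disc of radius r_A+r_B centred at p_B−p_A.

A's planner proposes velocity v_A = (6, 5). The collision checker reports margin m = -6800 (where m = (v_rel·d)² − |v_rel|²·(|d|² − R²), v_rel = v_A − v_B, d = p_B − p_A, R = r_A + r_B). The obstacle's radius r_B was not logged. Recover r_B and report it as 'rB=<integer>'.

m = -6800
d = (-28, 6);  v_rel = (14, 2),  |v_rel|² = 200
v_rel×d = (14)·(6) − (2)·(-28) = 140
since m = R²·200 − 140²:  R² = (19600 + -6800) / 200 = 64
R = √64 = 8  ⇒  r_B = 8 − 3 = 5

rB=5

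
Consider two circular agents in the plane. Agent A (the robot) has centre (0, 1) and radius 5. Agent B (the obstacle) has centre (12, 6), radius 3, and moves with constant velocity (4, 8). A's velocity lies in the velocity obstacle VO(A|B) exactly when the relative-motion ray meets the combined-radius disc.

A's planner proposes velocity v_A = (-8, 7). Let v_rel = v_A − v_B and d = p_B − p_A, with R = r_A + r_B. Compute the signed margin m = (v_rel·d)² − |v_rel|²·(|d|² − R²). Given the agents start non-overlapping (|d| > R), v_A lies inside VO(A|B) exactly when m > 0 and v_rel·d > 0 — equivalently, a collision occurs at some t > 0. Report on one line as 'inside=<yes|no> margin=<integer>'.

d = (12, 5),  |d|² = 169;  R = 5+3 = 8,  c = 169−8² = 105
v_rel = (-12, -1),  |v_rel|² = 145;  v_rel·d = (-12)·(12) + (-1)·(5) = -149
145·t² + 298·t + 105 = 0  ⇒  m = (-149)² − 145·105 = 6976
m = 6976 > 0,  v_rel·d = -149 < 0  ⇒  outside

inside=no margin=6976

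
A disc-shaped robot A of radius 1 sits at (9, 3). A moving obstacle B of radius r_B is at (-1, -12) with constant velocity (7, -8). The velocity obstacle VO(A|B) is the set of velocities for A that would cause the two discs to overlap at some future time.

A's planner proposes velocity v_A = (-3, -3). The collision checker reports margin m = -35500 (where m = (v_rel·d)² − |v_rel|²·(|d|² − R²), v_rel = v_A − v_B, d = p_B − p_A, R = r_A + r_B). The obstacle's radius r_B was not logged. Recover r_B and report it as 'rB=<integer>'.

m = -35500
d = (-10, -15);  v_rel = (-10, 5),  |v_rel|² = 125
v_rel×d = (-10)·(-15) − (5)·(-10) = 200
since m = R²·125 − 200²:  R² = (40000 + -35500) / 125 = 36
R = √36 = 6  ⇒  r_B = 6 − 1 = 5

rB=5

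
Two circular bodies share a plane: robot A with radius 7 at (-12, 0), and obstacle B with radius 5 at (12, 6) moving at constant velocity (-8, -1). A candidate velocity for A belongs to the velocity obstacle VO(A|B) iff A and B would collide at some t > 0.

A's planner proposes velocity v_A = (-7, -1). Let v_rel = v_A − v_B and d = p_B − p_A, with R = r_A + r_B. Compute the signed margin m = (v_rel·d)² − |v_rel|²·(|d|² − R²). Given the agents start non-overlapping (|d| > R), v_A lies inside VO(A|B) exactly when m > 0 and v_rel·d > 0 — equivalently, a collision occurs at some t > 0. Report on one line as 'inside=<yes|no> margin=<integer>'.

d = (24, 6),  |d|² = 612;  R = 7+5 = 12,  c = 612−12² = 468
v_rel = (1, 0),  |v_rel|² = 1;  v_rel·d = (1)·(24) + (0)·(6) = 24
1·t² − 48·t + 468 = 0  ⇒  m = 24² − 1·468 = 108
m = 108 > 0,  v_rel·d = 24 > 0  ⇒  inside

inside=yes margin=108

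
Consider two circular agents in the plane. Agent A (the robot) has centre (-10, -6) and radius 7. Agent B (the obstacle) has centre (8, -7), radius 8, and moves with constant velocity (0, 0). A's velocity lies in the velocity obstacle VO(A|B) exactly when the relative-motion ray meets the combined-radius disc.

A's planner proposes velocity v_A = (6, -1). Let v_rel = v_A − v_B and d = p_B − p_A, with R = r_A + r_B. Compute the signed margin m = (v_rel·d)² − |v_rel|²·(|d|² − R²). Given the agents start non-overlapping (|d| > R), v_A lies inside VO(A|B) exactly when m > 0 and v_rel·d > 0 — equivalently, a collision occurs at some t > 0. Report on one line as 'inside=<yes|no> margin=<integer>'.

d = (18, -1),  |d|² = 325;  R = 7+8 = 15,  c = 325−15² = 100
v_rel = (6, -1),  |v_rel|² = 37;  v_rel·d = (6)·(18) + (-1)·(-1) = 109
37·t² − 218·t + 100 = 0  ⇒  m = 109² − 37·100 = 8181
m = 8181 > 0,  v_rel·d = 109 > 0  ⇒  inside

inside=yes margin=8181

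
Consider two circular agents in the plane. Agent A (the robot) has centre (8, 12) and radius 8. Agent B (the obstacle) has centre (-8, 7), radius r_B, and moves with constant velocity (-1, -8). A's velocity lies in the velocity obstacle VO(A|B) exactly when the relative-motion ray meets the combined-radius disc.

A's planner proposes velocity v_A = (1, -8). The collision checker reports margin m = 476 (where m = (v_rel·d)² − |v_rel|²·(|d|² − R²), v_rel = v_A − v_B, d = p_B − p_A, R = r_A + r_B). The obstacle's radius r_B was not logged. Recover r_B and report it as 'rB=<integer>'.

m = 476
d = (-16, -5);  v_rel = (2, 0),  |v_rel|² = 4
v_rel×d = (2)·(-5) − (0)·(-16) = -10
since m = R²·4 − (-10)²:  R² = (100 + 476) / 4 = 144
R = √144 = 12  ⇒  r_B = 12 − 8 = 4

rB=4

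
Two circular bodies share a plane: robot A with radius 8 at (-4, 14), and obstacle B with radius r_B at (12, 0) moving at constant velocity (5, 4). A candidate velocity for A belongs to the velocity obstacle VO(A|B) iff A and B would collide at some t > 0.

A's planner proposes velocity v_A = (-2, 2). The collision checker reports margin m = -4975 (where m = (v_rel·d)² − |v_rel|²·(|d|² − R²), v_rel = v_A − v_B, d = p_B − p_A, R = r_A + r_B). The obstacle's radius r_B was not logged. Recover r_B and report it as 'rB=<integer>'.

m = -4975
d = (16, -14);  v_rel = (-7, -2),  |v_rel|² = 53
v_rel×d = (-7)·(-14) − (-2)·(16) = 130
since m = R²·53 − 130²:  R² = (16900 + -4975) / 53 = 225
R = √225 = 15  ⇒  r_B = 15 − 8 = 7

rB=7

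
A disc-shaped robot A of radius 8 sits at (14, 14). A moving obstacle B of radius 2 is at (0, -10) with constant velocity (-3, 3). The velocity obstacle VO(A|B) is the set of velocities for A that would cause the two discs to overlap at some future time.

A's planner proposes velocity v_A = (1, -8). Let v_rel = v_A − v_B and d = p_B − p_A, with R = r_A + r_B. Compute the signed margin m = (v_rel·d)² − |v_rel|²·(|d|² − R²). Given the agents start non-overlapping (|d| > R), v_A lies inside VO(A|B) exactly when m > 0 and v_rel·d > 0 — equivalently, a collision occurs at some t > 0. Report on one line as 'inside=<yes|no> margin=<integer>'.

d = (-14, -24),  |d|² = 772;  R = 8+2 = 10,  c = 772−10² = 672
v_rel = (4, -11),  |v_rel|² = 137;  v_rel·d = (4)·(-14) + (-11)·(-24) = 208
137·t² − 416·t + 672 = 0  ⇒  m = 208² − 137·672 = -48800
m = -48800 < 0,  v_rel·d = 208 > 0  ⇒  outside

inside=no margin=-48800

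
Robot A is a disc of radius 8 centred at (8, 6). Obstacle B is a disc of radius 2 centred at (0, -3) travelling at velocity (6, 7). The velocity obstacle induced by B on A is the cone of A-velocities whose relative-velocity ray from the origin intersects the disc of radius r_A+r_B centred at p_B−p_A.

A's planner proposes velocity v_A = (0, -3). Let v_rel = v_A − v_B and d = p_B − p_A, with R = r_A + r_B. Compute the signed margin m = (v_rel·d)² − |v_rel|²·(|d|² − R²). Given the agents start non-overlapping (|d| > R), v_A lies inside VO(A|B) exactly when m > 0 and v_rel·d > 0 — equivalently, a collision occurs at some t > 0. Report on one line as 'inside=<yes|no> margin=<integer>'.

d = (-8, -9),  |d|² = 145;  R = 8+2 = 10,  c = 145−10² = 45
v_rel = (-6, -10),  |v_rel|² = 136;  v_rel·d = (-6)·(-8) + (-10)·(-9) = 138
136·t² − 276·t + 45 = 0  ⇒  m = 138² − 136·45 = 12924
m = 12924 > 0,  v_rel·d = 138 > 0  ⇒  inside

inside=yes margin=12924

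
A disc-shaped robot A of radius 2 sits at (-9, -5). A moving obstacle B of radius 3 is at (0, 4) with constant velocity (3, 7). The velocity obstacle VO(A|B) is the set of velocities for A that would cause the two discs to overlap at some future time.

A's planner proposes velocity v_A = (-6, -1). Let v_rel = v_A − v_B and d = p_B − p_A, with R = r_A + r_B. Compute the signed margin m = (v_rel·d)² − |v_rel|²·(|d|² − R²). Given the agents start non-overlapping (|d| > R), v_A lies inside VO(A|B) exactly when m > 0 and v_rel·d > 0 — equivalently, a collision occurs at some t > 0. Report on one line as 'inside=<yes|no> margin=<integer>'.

d = (9, 9),  |d|² = 162;  R = 2+3 = 5,  c = 162−5² = 137
v_rel = (-9, -8),  |v_rel|² = 145;  v_rel·d = (-9)·(9) + (-8)·(9) = -153
145·t² + 306·t + 137 = 0  ⇒  m = (-153)² − 145·137 = 3544
m = 3544 > 0,  v_rel·d = -153 < 0  ⇒  outside

inside=no margin=3544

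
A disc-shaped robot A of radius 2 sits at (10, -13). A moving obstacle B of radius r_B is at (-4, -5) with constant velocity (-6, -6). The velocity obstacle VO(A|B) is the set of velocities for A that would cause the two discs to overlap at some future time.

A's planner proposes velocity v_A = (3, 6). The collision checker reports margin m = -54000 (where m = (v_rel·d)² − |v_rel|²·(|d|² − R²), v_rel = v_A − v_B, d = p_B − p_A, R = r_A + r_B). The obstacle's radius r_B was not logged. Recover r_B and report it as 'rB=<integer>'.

m = -54000
d = (-14, 8);  v_rel = (9, 12),  |v_rel|² = 225
v_rel×d = (9)·(8) − (12)·(-14) = 240
since m = R²·225 − 240²:  R² = (57600 + -54000) / 225 = 16
R = √16 = 4  ⇒  r_B = 4 − 2 = 2

rB=2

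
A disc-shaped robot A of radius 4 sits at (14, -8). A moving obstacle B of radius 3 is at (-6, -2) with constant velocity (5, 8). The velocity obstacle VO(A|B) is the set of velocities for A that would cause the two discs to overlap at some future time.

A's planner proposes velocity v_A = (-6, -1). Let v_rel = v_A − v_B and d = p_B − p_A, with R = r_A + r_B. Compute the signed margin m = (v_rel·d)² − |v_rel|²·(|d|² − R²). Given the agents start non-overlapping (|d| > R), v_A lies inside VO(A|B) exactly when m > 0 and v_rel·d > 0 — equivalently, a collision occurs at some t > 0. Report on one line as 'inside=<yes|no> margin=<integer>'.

d = (-20, 6),  |d|² = 436;  R = 4+3 = 7,  c = 436−7² = 387
v_rel = (-11, -9),  |v_rel|² = 202;  v_rel·d = (-11)·(-20) + (-9)·(6) = 166
202·t² − 332·t + 387 = 0  ⇒  m = 166² − 202·387 = -50618
m = -50618 < 0,  v_rel·d = 166 > 0  ⇒  outside

inside=no margin=-50618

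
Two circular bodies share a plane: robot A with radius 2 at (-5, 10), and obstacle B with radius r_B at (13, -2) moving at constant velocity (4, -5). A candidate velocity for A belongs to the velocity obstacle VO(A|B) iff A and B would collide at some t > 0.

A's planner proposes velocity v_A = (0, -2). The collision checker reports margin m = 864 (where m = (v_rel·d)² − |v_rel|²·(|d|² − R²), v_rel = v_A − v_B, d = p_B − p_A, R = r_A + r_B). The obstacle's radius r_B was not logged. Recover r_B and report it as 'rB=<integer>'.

m = 864
d = (18, -12);  v_rel = (-4, 3),  |v_rel|² = 25
v_rel×d = (-4)·(-12) − (3)·(18) = -6
since m = R²·25 − (-6)²:  R² = (36 + 864) / 25 = 36
R = √36 = 6  ⇒  r_B = 6 − 2 = 4

rB=4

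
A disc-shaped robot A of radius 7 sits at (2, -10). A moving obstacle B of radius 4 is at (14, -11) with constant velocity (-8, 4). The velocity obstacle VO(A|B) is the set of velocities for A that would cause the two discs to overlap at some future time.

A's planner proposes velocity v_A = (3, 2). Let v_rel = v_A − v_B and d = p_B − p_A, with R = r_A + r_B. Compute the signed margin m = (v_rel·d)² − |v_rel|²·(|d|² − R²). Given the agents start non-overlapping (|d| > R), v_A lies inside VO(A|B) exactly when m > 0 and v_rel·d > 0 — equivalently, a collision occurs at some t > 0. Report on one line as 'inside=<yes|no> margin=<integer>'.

d = (12, -1),  |d|² = 145;  R = 7+4 = 11,  c = 145−11² = 24
v_rel = (11, -2),  |v_rel|² = 125;  v_rel·d = (11)·(12) + (-2)·(-1) = 134
125·t² − 268·t + 24 = 0  ⇒  m = 134² − 125·24 = 14956
m = 14956 > 0,  v_rel·d = 134 > 0  ⇒  inside

inside=yes margin=14956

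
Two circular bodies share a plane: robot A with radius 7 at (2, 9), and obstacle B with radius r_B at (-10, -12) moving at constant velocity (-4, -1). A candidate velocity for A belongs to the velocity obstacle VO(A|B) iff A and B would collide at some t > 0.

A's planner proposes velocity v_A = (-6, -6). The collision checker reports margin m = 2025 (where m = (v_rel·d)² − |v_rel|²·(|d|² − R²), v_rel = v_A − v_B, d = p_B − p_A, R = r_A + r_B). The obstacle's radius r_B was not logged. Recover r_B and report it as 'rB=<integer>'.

m = 2025
d = (-12, -21);  v_rel = (-2, -5),  |v_rel|² = 29
v_rel×d = (-2)·(-21) − (-5)·(-12) = -18
since m = R²·29 − (-18)²:  R² = (324 + 2025) / 29 = 81
R = √81 = 9  ⇒  r_B = 9 − 7 = 2

rB=2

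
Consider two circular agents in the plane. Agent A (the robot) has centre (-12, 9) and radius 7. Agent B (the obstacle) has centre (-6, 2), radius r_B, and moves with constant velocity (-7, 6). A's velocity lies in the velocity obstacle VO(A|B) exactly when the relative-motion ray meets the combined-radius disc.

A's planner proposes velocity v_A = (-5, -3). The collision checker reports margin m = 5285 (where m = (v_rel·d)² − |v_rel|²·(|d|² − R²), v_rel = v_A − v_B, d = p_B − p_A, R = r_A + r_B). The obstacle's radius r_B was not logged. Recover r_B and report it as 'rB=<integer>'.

m = 5285
d = (6, -7);  v_rel = (2, -9),  |v_rel|² = 85
v_rel×d = (2)·(-7) − (-9)·(6) = 40
since m = R²·85 − 40²:  R² = (1600 + 5285) / 85 = 81
R = √81 = 9  ⇒  r_B = 9 − 7 = 2

rB=2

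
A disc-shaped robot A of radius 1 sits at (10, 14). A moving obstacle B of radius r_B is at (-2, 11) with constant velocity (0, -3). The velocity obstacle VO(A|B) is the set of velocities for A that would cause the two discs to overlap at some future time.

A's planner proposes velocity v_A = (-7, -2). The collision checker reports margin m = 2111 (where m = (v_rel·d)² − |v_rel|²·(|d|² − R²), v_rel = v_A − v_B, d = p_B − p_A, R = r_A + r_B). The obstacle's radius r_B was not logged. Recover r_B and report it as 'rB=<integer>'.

m = 2111
d = (-12, -3);  v_rel = (-7, 1),  |v_rel|² = 50
v_rel×d = (-7)·(-3) − (1)·(-12) = 33
since m = R²·50 − 33²:  R² = (1089 + 2111) / 50 = 64
R = √64 = 8  ⇒  r_B = 8 − 1 = 7

rB=7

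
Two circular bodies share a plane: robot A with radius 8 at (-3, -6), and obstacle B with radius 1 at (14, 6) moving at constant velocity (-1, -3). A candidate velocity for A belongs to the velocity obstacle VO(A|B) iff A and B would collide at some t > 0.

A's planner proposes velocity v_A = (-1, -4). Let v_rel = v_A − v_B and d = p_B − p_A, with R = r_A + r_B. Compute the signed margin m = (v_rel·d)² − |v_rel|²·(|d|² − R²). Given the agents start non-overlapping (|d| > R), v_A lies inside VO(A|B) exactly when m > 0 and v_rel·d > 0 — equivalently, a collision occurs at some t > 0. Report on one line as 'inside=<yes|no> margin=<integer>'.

d = (17, 12),  |d|² = 433;  R = 8+1 = 9,  c = 433−9² = 352
v_rel = (0, -1),  |v_rel|² = 1;  v_rel·d = (0)·(17) + (-1)·(12) = -12
1·t² + 24·t + 352 = 0  ⇒  m = (-12)² − 1·352 = -208
m = -208 < 0,  v_rel·d = -12 < 0  ⇒  outside

inside=no margin=-208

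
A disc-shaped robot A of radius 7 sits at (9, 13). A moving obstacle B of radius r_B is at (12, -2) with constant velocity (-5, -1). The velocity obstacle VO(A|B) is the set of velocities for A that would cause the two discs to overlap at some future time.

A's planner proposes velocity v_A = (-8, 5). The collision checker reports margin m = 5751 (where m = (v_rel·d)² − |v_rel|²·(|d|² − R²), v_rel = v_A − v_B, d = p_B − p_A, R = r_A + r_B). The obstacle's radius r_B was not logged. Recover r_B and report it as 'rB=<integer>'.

m = 5751
d = (3, -15);  v_rel = (-3, 6),  |v_rel|² = 45
v_rel×d = (-3)·(-15) − (6)·(3) = 27
since m = R²·45 − 27²:  R² = (729 + 5751) / 45 = 144
R = √144 = 12  ⇒  r_B = 12 − 7 = 5

rB=5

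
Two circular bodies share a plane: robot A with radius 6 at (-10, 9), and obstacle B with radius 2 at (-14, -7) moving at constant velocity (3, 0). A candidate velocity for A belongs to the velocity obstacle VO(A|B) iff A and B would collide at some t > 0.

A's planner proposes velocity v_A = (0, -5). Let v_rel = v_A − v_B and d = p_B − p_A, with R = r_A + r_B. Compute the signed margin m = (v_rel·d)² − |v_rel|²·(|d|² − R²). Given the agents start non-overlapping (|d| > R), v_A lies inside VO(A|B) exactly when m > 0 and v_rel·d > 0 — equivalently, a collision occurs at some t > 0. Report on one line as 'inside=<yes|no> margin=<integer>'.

d = (-4, -16),  |d|² = 272;  R = 6+2 = 8,  c = 272−8² = 208
v_rel = (-3, -5),  |v_rel|² = 34;  v_rel·d = (-3)·(-4) + (-5)·(-16) = 92
34·t² − 184·t + 208 = 0  ⇒  m = 92² − 34·208 = 1392
m = 1392 > 0,  v_rel·d = 92 > 0  ⇒  inside

inside=yes margin=1392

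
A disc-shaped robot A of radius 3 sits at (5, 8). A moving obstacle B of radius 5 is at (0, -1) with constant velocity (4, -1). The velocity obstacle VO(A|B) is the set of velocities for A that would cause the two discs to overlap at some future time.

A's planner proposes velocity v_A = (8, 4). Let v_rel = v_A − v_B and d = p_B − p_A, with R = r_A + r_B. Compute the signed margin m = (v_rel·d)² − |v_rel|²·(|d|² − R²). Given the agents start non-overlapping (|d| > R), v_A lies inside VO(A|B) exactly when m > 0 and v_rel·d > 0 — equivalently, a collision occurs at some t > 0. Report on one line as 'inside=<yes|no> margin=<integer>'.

d = (-5, -9),  |d|² = 106;  R = 3+5 = 8,  c = 106−8² = 42
v_rel = (4, 5),  |v_rel|² = 41;  v_rel·d = (4)·(-5) + (5)·(-9) = -65
41·t² + 130·t + 42 = 0  ⇒  m = (-65)² − 41·42 = 2503
m = 2503 > 0,  v_rel·d = -65 < 0  ⇒  outside

inside=no margin=2503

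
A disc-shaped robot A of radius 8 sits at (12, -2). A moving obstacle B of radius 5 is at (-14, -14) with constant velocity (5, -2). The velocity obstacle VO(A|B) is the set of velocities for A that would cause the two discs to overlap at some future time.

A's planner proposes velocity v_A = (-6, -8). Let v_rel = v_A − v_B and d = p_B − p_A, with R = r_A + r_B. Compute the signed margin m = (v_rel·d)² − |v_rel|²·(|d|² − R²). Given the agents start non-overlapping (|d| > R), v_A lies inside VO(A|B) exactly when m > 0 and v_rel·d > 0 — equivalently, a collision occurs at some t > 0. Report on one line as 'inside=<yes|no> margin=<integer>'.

d = (-26, -12),  |d|² = 820;  R = 8+5 = 13,  c = 820−13² = 651
v_rel = (-11, -6),  |v_rel|² = 157;  v_rel·d = (-11)·(-26) + (-6)·(-12) = 358
157·t² − 716·t + 651 = 0  ⇒  m = 358² − 157·651 = 25957
m = 25957 > 0,  v_rel·d = 358 > 0  ⇒  inside

inside=yes margin=25957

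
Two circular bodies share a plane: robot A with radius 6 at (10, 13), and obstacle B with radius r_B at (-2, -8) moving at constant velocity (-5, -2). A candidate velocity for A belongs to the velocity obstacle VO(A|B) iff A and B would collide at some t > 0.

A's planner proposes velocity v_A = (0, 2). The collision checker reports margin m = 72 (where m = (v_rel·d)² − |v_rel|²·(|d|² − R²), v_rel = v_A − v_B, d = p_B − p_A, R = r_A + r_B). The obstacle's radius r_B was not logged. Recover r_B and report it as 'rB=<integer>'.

m = 72
d = (-12, -21);  v_rel = (5, 4),  |v_rel|² = 41
v_rel×d = (5)·(-21) − (4)·(-12) = -57
since m = R²·41 − (-57)²:  R² = (3249 + 72) / 41 = 81
R = √81 = 9  ⇒  r_B = 9 − 6 = 3

rB=3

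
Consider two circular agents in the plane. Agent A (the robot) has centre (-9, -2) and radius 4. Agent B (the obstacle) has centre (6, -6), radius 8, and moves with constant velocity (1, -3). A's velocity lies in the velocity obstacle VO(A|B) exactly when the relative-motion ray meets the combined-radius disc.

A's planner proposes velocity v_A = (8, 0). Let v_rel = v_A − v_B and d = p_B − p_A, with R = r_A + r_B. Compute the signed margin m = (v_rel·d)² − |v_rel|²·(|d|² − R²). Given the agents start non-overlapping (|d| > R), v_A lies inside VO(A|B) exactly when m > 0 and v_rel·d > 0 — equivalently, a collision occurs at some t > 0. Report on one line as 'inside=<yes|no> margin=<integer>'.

d = (15, -4),  |d|² = 241;  R = 4+8 = 12,  c = 241−12² = 97
v_rel = (7, 3),  |v_rel|² = 58;  v_rel·d = (7)·(15) + (3)·(-4) = 93
58·t² − 186·t + 97 = 0  ⇒  m = 93² − 58·97 = 3023
m = 3023 > 0,  v_rel·d = 93 > 0  ⇒  inside

inside=yes margin=3023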